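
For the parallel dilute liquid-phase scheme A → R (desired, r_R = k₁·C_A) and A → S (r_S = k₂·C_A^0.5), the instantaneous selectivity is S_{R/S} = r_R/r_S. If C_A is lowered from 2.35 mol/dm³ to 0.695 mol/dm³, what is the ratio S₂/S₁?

S_{R/S} = (k₁/k₂)·C_A^0.5, so S₂/S₁ = (C_{A,2}/C_{A,1})^0.5.
= (0.695/2.35)^0.5 = (0.2957)^0.5 = 0.544.
Selectivity toward R falls as C_A falls — high-concentration operation is favoured.

0.544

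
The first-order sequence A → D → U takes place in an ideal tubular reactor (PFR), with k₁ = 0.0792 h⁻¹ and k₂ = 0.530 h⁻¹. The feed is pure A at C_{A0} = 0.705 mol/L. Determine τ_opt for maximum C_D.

For first-order series the maximum of C_D occurs at τ_opt = ln(k₂/k₁)/(k₂−k₁).
= ln(0.530/0.0792)/(0.530−0.0792) = ln(6.692)/0.4508 = 1.901/0.4508 = 4.22 h.

4.22 h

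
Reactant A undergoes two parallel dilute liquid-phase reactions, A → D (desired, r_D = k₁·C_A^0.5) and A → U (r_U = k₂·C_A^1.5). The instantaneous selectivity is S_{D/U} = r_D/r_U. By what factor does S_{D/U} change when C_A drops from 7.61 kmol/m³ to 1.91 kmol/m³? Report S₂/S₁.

3.98

S_{D/U} = (k₁/k₂)·C_A⁻¹, so S₂/S₁ = (C_{A,2}/C_{A,1})⁻¹.
= 7.61/1.91 = 3.98.
Selectivity toward D rises as C_A falls — low-concentration operation is favoured.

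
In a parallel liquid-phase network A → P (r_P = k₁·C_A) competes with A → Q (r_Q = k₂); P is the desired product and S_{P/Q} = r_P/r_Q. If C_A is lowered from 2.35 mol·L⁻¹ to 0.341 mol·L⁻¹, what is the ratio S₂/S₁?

S_{P/Q} = (k₁/k₂)·C_A, so S₂/S₁ = (C_{A,2}/C_{A,1}).
= 0.341/2.35 = 0.145.
Selectivity toward P falls as C_A falls — high-concentration operation is favoured.

0.145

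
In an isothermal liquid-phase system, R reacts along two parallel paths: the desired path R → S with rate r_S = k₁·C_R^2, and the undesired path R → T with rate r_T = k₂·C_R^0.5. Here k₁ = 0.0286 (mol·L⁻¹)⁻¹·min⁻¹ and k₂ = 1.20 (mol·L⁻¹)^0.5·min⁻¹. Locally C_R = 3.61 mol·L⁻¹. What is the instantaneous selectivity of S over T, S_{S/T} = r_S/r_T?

0.163

S_{S/T} = r_S/r_T = (k₁·C_R^2)/(k₂·C_R^0.5) = (k₁/k₂)·C_R^1.5.
= (0.0286×3.610^2) / (1.20×3.610^0.5) = 0.3727/2.280 = 0.163.
Since the desired path is higher order in R, keeping C_R high (PFR or concentrated feed) favours S.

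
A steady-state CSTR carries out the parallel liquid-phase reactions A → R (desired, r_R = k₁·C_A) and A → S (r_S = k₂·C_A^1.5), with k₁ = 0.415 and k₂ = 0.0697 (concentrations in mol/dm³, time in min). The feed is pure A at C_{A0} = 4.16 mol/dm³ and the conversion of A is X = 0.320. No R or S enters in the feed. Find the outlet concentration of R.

Exit C_A = C_{A0}(1−X) = 4.16×0.680 = 2.829 mol/dm³.
Rates in a CSTR are evaluated at the outlet concentration: r_R = 0.415×2.829 = 1.174, r_S = 0.0697×2.829^1.5 = 0.3316.
Fraction of consumed A going to R: r_R/(r_R+r_S) = 0.7797.
C_R = 0.7797·C_{A0}·X = 0.7797×4.16×0.320 = 1.04 mol/dm³.

1.04 mol/dm³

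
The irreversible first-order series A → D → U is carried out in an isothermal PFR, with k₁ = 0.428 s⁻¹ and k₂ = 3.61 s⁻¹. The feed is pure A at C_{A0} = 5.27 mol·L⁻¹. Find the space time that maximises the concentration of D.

0.670 s

The intermediate peaks when r₁ = r₂, i.e. k₁e^(−k₁τ) = k₂e^(−k₂τ), giving τ_opt = ln(k₂/k₁)/(k₂−k₁).
= ln(3.61/0.428)/(3.61−0.428) = ln(8.435)/3.182 = 2.132/3.182 = 0.670 s.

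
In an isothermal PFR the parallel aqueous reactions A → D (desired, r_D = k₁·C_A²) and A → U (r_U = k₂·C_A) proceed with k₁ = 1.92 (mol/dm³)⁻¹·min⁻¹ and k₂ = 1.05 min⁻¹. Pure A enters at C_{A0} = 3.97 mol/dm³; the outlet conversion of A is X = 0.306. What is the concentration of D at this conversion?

1.04 mol/dm³

C_A = C_{A0}(1−X) = 2.755 mol/dm³.
Along a PFR/batch, dC_U/dC_A = −r_U/(r_D+r_U) = −k₂/(k₂+k₁·C_A).
Integrating from C_{A0} to C_A: C_U = (1.05/1.92)·ln[(1.05+1.92·3.97)/(1.05+1.92·2.76)] = 0.5469·ln(8.672/6.340) = 0.1713 mol/dm³.
Then C_D = (C_{A0}−C_A) − C_U = 1.215 − 0.1713 = 1.043 mol/dm³.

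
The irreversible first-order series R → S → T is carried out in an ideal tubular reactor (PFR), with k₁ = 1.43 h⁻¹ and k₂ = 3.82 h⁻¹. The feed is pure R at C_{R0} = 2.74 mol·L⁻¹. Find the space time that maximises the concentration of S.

For first-order series the maximum of C_S occurs at τ_opt = ln(k₂/k₁)/(k₂−k₁).
= ln(3.82/1.43)/(3.82−1.43) = ln(2.671)/2.390 = 0.9826/2.390 = 0.411 h.

0.411 h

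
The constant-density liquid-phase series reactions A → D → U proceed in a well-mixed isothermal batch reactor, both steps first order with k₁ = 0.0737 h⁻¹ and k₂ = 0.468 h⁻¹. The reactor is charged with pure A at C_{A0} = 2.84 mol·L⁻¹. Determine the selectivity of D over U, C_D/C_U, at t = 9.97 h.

Solving the coupled first-order balances gives C_D(t) = [k₁/(k₂−k₁)]·C_{A0}·(e^(−k₁t) − e^(−k₂t)).
e^(−k₁t) = e^(−0.0737×9.97) = e^(−0.7348) = 0.4796; e^(−k₂t) = e^(−4.666) = 0.009410.
C_D = 0.0737×2.84/(0.468−0.0737) × (0.4796−0.009410) = 0.5308×0.4702 = 0.2496 mol·L⁻¹.
C_A = C_{A0}e^(−k₁t) = 1.362 mol·L⁻¹, so C_U = C_{A0}−C_A−C_D = 1.228 mol·L⁻¹; C_D/C_U = 0.203.

0.203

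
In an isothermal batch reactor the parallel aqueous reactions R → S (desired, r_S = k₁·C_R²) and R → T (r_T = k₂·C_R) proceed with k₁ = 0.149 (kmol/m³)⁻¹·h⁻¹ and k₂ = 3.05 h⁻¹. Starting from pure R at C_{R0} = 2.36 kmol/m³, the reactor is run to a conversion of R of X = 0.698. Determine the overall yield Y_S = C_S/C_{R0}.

0.0484

C_R = C_{R0}(1−X) = 0.7127 kmol/m³.
Along a PFR/batch, dC_T/dC_R = −r_T/(r_S+r_T) = −k₂/(k₂+k₁·C_R).
Integrating from C_{R0} to C_R: C_T = (3.05/0.149)·ln[(3.05+0.149·2.36)/(3.05+0.149·0.713)] = 20.47·ln(3.402/3.156) = 1.533 kmol/m³.
Then C_S = (C_{R0}−C_R) − C_T = 1.647 − 1.533 = 0.1143 kmol/m³.
Y_S = C_S/C_{R0} = 0.1143/2.36 = 0.0484.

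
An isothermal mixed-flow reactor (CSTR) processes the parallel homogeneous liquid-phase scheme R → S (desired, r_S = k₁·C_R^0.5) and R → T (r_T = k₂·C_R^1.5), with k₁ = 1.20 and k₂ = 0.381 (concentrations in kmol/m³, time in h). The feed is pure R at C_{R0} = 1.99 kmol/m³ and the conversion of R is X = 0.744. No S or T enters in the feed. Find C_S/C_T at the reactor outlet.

Exit C_R = C_{R0}(1−X) = 1.99×0.256 = 0.5094 kmol/m³.
A CSTR operates uniformly at the exit composition, giving r_S = 0.8565 and r_T = 0.1385 (each k·C_R^n at C_R = 0.5094).
Overall selectivity = C_S/C_T = r_Sτ/(r_Tτ) = r_S/r_T = 6.18.

6.18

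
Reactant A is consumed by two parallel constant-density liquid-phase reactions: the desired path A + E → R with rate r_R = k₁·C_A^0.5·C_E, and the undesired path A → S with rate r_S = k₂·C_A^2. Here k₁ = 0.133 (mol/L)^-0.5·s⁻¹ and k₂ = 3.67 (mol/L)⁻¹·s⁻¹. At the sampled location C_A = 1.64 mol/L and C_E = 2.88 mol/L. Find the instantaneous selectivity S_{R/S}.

0.0497

S_{R/S} = r_R/r_S = (k₁·C_A^0.5·C_E)/(k₂·C_A^2) = (k₁/k₂)·C_A^-1.5·C_E.
= (0.133×1.640^0.5×2.880) / (3.67×1.640^2) = 0.4905/9.871 = 0.0497.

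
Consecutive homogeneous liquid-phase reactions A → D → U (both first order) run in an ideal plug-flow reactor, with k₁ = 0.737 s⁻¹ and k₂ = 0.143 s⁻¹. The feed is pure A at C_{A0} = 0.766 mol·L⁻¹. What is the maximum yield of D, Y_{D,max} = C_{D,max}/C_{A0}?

0.674

At the optimum, C_{D,max}/C_{A0} = (k₁/k₂)^[k₂/(k₂−k₁)].
= (0.737/0.143)^(0.143/(0.143−0.737)) = (5.154)^(-0.2407) = 0.6738.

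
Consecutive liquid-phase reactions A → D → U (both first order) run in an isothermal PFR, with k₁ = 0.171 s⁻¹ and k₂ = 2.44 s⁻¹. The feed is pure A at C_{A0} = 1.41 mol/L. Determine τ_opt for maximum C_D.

1.17 s

Setting dC_D/dτ = 0 gives τ_opt = ln(k₂/k₁)/(k₂−k₁).
= ln(2.44/0.171)/(2.44−0.171) = ln(14.27)/2.269 = 2.658/2.269 = 1.17 s.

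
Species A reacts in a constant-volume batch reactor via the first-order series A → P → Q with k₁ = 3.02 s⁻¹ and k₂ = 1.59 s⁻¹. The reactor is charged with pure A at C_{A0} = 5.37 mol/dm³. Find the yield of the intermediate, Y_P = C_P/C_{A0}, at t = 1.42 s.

0.192

The intermediate concentration in a first-order A→B→C sequence is C_P = k₁C_{A0}(e^(−k₁t) − e^(−k₂t))/(k₂−k₁).
e^(−k₁t) = e^(−3.02×1.42) = e^(−4.288) = 0.01373; e^(−k₂t) = e^(−2.258) = 0.1046.
C_P = 3.02×5.37/(1.59−3.02) × (0.01373−0.1046) = (-11.34)×(-0.09085) = 1.030 mol/dm³.
Y_P = C_P/C_{A0} = 1.030/5.37 = 0.192.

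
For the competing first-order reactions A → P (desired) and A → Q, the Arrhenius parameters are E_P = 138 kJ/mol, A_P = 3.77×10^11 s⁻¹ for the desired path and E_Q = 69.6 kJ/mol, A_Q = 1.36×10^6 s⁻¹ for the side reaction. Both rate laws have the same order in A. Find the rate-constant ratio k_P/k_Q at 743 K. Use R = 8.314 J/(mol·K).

Since both paths have the same order in A, the concentration cancels and S_{P/Q} = k_P/k_Q = (A_P/A_Q)·exp[(E_Q−E_P)/(RT)].
(E_Q−E_P)/(RT) = (69.6−138)×10³/(8.314×743) = -68400/6177 = -11.07.
k_P/k_Q = (3.77×10^11/1.36×10^6)·exp(-11.07) = 2.772×10^5 × 1.553×10^-5 = 4.30.
Since E_P > E_Q, raising the temperature improves selectivity toward P.

4.30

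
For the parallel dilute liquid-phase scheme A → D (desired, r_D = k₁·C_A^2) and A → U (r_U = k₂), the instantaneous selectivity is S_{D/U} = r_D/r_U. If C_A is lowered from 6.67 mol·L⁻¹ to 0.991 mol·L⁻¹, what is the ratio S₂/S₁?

0.0221

S_{D/U} = (k₁/k₂)·C_A^2, so S₂/S₁ = (C_{A,2}/C_{A,1})^2.
= (0.991/6.67)^2 = (0.1486)^2 = 0.0221.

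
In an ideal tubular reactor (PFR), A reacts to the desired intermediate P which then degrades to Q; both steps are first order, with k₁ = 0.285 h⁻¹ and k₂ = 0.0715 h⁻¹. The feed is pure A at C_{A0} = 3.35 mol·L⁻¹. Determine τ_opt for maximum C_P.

The intermediate peaks when r₁ = r₂, i.e. k₁e^(−k₁τ) = k₂e^(−k₂τ), giving τ_opt = ln(k₂/k₁)/(k₂−k₁).
= ln(0.0715/0.285)/(0.0715−0.285) = ln(0.2509)/-0.2135 = -1.383/-0.2135 = 6.48 h.

6.48 h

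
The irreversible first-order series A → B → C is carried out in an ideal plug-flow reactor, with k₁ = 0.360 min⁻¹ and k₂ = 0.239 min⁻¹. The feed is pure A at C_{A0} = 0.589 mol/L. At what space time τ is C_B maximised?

3.39 min

The intermediate peaks when r₁ = r₂, i.e. k₁e^(−k₁τ) = k₂e^(−k₂τ), giving τ_opt = ln(k₂/k₁)/(k₂−k₁).
= ln(0.239/0.360)/(0.239−0.360) = ln(0.6639)/-0.1210 = -0.4096/-0.1210 = 3.39 min.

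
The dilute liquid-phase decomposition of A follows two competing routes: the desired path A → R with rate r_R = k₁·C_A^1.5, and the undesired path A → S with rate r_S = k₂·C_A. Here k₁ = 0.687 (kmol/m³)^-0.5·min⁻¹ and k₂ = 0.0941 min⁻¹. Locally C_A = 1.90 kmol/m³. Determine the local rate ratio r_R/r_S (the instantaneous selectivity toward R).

S_{R/S} = r_R/r_S = (k₁·C_A^1.5)/(k₂·C_A) = (k₁/k₂)·C_A^0.5.
= (0.687×1.900^1.5) / (0.0941×1.900) = 1.799/0.1788 = 10.1.
Since the desired path is higher order in A, keeping C_A high (PFR or concentrated feed) favours R.

10.1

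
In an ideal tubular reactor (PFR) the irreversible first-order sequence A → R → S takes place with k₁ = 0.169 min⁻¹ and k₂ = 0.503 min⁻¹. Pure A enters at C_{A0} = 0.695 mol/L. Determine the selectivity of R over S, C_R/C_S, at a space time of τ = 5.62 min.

0.371

The intermediate concentration in a first-order A→B→C sequence is C_R = k₁C_{A0}(e^(−k₁τ) − e^(−k₂τ))/(k₂−k₁).
e^(−k₁τ) = e^(−0.169×5.62) = e^(−0.9498) = 0.3868; e^(−k₂τ) = e^(−2.827) = 0.05920.
C_R = 0.169×0.695/(0.503−0.169) × (0.3868−0.05920) = 0.3517×0.3276 = 0.1152 mol/L.
C_A = C_{A0}e^(−k₁τ) = 0.2688 mol/L, so C_S = C_{A0}−C_A−C_R = 0.3109 mol/L; C_R/C_S = 0.371.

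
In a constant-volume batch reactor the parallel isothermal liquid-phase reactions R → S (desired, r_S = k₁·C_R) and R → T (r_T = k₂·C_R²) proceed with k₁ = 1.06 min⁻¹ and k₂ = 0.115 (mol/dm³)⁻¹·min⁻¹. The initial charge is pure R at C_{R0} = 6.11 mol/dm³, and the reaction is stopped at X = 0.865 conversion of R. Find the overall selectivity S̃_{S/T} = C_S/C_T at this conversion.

2.81

C_R = C_{R0}(1−X) = 0.8249 mol/dm³.
Along a PFR/batch, dC_S/dC_R = −r_S/(r_S+r_T) = −k₁/(k₁+k₂·C_R).
Integrating from C_{R0} to C_R: C_S = (1.06/0.115)·ln[(1.06+0.115·6.11)/(1.06+0.115·0.825)] = 9.217·ln(1.763/1.155) = 3.897 mol/dm³.
C_T = (C_{R0}−C_R)−C_S = 1.388 mol/dm³; S̃_{S/T} = 3.897/1.388 = 2.81.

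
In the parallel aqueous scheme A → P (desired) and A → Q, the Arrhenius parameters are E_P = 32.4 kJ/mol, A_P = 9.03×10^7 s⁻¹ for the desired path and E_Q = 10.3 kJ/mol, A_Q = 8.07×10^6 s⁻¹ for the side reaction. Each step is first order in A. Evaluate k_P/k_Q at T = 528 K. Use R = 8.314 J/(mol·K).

0.0728

k_P/k_Q = (A_P/A_Q)·exp[−(E_P−E_Q)/(RT)] = (A_P/A_Q)·exp[(E_Q−E_P)/(RT)].
(E_Q−E_P)/(RT) = (10.3−32.4)×10³/(8.314×528) = -22100/4390 = -5.034.
k_P/k_Q = (9.03×10^7/8.07×10^6)·exp(-5.034) = 11.19 × 0.006510 = 0.0728.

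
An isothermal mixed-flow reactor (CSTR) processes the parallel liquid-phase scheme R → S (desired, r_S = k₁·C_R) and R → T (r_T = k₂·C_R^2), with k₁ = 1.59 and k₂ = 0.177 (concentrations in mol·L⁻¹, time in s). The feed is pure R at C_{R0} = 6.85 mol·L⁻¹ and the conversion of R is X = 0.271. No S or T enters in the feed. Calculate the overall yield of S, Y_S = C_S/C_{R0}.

0.174

Exit C_R = C_{R0}(1−X) = 6.85×0.729 = 4.994 mol·L⁻¹.
In a CSTR the entire volume is at exit conditions, so r_S = 1.59×4.994 = 7.940 and r_T = 0.177×4.994^2 = 4.414.
Fraction of consumed R going to S: r_S/(r_S+r_T) = 0.6427.
C_S = 0.6427·C_{R0}·X = 0.6427×6.85×0.271 = 1.19 mol·L⁻¹; Y_S = C_S/C_{R0} = 0.174.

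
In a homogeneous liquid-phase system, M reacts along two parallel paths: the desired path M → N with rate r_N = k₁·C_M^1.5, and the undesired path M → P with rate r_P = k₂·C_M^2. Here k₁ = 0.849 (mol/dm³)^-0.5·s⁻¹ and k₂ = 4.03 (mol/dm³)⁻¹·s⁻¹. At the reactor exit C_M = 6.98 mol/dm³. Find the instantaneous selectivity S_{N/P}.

S_{N/P} = r_N/r_P = (k₁·C_M^1.5)/(k₂·C_M^2) = (k₁/k₂)·C_M^-0.5.
= (0.849×6.980^1.5) / (4.03×6.980^2) = 15.66/196.3 = 0.0797.
The undesired path is higher order in M, so low C_M (CSTR or dilute feed) favours N.

0.0797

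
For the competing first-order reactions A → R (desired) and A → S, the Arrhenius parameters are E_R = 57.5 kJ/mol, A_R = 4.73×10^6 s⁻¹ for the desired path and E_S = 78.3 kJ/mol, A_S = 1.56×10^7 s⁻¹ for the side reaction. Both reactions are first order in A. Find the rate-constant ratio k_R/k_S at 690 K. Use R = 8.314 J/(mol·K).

11.4

k_R/k_S = (A_R/A_S)·exp[−(E_R−E_S)/(RT)] = (A_R/A_S)·exp[(E_S−E_R)/(RT)].
(E_S−E_R)/(RT) = (78.3−57.5)×10³/(8.314×690) = 20800/5737 = 3.626.
k_R/k_S = (4.73×10^6/1.56×10^7)·exp(3.626) = 0.3032 × 37.55 = 11.4.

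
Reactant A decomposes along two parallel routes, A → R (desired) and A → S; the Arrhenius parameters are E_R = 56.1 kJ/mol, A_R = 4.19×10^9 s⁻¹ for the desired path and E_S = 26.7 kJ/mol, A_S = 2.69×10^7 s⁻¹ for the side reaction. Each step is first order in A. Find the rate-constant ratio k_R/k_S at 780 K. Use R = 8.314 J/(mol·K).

Since both paths have the same order in A, the concentration cancels and S_{R/S} = k_R/k_S = (A_R/A_S)·exp[(E_S−E_R)/(RT)].
(E_S−E_R)/(RT) = (26.7−56.1)×10³/(8.314×780) = -29400/6485 = -4.534.
k_R/k_S = (4.19×10^9/2.69×10^7)·exp(-4.534) = 155.8 × 0.01074 = 1.67.
Since E_R > E_S, raising the temperature improves selectivity toward R.

1.67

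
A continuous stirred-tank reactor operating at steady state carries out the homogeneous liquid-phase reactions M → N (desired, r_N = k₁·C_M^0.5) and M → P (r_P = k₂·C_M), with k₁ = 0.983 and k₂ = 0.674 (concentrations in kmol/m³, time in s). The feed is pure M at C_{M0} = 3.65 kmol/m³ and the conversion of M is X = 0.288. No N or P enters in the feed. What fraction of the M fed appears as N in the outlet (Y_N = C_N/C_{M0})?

Exit C_M = C_{M0}(1−X) = 3.65×0.712 = 2.599 kmol/m³.
In a CSTR the entire volume is at exit conditions, so r_N = 0.983×2.599^0.5 = 1.585 and r_P = 0.674×2.599 = 1.752.
Fraction of consumed M going to N: r_N/(r_N+r_P) = 0.4750.
C_N = 0.4750·C_{M0}·X = 0.4750×3.65×0.288 = 0.499 kmol/m³; Y_N = C_N/C_{M0} = 0.137.

0.137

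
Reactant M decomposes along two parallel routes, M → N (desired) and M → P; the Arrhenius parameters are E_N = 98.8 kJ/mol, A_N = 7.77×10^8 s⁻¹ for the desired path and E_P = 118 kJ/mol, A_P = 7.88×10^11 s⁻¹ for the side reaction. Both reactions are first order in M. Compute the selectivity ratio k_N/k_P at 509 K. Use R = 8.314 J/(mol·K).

With equal orders, S_{N/P} = k_N/k_P = (A_N/A_P)·exp[(E_P−E_N)/(RT)].
(E_P−E_N)/(RT) = (118−98.8)×10³/(8.314×509) = 19200/4232 = 4.537.
k_N/k_P = (7.77×10^8/7.88×10^11)·exp(4.537) = 9.860×10^-4 × 93.41 = 0.0921.

0.0921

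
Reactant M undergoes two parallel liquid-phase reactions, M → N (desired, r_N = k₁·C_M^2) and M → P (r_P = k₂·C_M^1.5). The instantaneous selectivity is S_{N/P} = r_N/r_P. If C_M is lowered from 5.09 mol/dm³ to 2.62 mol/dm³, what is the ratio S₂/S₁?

0.717

S_{N/P} = (k₁/k₂)·C_M^0.5, so S₂/S₁ = (C_{M,2}/C_{M,1})^0.5.
= (2.62/5.09)^0.5 = (0.5147)^0.5 = 0.717.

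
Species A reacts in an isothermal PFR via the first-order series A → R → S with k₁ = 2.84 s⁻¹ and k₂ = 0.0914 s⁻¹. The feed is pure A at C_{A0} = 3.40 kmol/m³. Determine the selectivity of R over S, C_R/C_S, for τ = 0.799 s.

19.9

Solving the coupled first-order balances gives C_R(τ) = [k₁/(k₂−k₁)]·C_{A0}·(e^(−k₁τ) − e^(−k₂τ)).
e^(−k₁τ) = e^(−2.84×0.799) = e^(−2.269) = 0.1034; e^(−k₂τ) = e^(−0.07303) = 0.9296.
C_R = 2.84×3.40/(0.0914−2.84) × (0.1034−0.9296) = (-3.513)×(-0.8262) = 2.902 kmol/m³.
C_A = C_{A0}e^(−k₁τ) = 0.3516 kmol/m³, so C_S = C_{A0}−C_A−C_R = 0.1460 kmol/m³; C_R/C_S = 19.9.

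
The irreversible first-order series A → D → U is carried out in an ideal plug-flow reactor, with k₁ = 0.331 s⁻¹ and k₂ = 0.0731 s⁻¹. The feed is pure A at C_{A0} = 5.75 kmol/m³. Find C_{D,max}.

Evaluating C_D at τ_opt = ln(k₂/k₁)/(k₂−k₁) gives C_{D,max}/C_{A0} = (k₁/k₂)^[k₂/(k₂−k₁)].
= (0.331/0.0731)^(0.0731/(0.0731−0.331)) = (4.528)^(-0.2834) = 0.6518.
C_{D,max} = 0.6518×5.75 = 3.75 kmol/m³.

3.75 kmol/m³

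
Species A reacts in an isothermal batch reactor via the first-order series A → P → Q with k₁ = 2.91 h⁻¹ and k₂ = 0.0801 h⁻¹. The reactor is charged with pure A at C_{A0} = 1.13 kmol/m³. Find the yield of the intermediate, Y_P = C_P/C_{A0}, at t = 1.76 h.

0.887

The intermediate concentration in a first-order A→B→C sequence is C_P = k₁C_{A0}(e^(−k₁t) − e^(−k₂t))/(k₂−k₁).
e^(−k₁t) = e^(−2.91×1.76) = e^(−5.122) = 0.005966; e^(−k₂t) = e^(−0.1410) = 0.8685.
C_P = 2.91×1.13/(0.0801−2.91) × (0.005966−0.8685) = (-1.162)×(-0.8625) = 1.002 kmol/m³.
Y_P = C_P/C_{A0} = 1.002/1.13 = 0.887.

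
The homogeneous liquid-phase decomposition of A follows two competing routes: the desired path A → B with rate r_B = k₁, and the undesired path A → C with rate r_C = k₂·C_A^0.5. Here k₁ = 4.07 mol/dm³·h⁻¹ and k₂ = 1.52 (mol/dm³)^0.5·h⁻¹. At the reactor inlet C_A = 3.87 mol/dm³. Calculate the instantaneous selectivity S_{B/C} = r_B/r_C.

S_{B/C} = r_B/r_C = (k₁)/(k₂·C_A^0.5) = (k₁/k₂)·C_A^-0.5.
= (4.07) / (1.52×3.870^0.5) = 4.070/2.990 = 1.36.

1.36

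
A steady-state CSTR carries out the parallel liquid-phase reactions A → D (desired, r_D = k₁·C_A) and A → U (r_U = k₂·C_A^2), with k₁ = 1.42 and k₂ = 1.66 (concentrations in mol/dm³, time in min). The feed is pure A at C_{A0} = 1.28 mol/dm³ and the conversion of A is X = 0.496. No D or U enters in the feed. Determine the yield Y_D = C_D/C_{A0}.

0.283

Exit C_A = C_{A0}(1−X) = 1.28×0.504 = 0.6451 mol/dm³.
Rates in a CSTR are evaluated at the outlet concentration: r_D = 1.42×0.6451 = 0.9161, r_U = 1.66×0.6451^2 = 0.6909.
Fraction of consumed A going to D: r_D/(r_D+r_U) = 0.5701.
C_D = 0.5701·C_{A0}·X = 0.5701×1.28×0.496 = 0.362 mol/dm³; Y_D = C_D/C_{A0} = 0.283.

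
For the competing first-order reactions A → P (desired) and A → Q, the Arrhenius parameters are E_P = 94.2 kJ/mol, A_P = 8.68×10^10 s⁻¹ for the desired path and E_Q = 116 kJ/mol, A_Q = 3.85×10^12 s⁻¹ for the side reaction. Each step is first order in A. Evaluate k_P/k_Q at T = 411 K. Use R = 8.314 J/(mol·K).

13.3

Since both paths have the same order in A, the concentration cancels and S_{P/Q} = k_P/k_Q = (A_P/A_Q)·exp[(E_Q−E_P)/(RT)].
(E_Q−E_P)/(RT) = (116−94.2)×10³/(8.314×411) = 21800/3417 = 6.380.
k_P/k_Q = (8.68×10^10/3.85×10^12)·exp(6.380) = 0.02255 × 589.8 = 13.3.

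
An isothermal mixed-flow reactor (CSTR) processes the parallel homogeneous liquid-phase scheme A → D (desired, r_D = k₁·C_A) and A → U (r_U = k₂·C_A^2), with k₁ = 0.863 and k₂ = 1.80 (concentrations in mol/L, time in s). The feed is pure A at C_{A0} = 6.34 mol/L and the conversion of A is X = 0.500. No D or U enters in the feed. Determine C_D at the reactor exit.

0.416 mol/L

Exit C_A = C_{A0}(1−X) = 6.34×0.500 = 3.170 mol/L.
In a CSTR the entire volume is at exit conditions, so r_D = 0.863×3.170 = 2.736 and r_U = 1.80×3.170^2 = 18.09.
Fraction of consumed A going to D: r_D/(r_D+r_U) = 0.1314.
C_D = 0.1314·C_{A0}·X = 0.1314×6.34×0.500 = 0.416 mol/L.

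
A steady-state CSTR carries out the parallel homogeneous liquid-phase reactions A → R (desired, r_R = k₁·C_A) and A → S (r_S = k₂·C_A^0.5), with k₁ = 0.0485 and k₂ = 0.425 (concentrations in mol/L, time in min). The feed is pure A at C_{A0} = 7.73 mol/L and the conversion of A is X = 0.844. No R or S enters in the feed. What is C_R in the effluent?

0.727 mol/L

Exit C_A = C_{A0}(1−X) = 7.73×0.156 = 1.206 mol/L.
A CSTR operates uniformly at the exit composition, giving r_R = 0.05849 and r_S = 0.4667 (each k·C_A^n at C_A = 1.206).
Fraction of consumed A going to R: r_R/(r_R+r_S) = 0.1114.
C_R = 0.1114·C_{A0}·X = 0.1114×7.73×0.844 = 0.727 mol/L.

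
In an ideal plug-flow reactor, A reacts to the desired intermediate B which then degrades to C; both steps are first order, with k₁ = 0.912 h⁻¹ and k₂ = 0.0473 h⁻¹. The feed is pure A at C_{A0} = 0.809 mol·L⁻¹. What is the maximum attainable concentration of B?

For a first-order series the maximum intermediate yield is C_{B,max}/C_{A0} = (k₁/k₂)^[k₂/(k₂−k₁)].
= (0.912/0.0473)^(0.0473/(0.0473−0.912)) = (19.28)^(-0.05470) = 0.8506.
C_{B,max} = 0.8506×0.809 = 0.688 mol·L⁻¹.

0.688 mol·L⁻¹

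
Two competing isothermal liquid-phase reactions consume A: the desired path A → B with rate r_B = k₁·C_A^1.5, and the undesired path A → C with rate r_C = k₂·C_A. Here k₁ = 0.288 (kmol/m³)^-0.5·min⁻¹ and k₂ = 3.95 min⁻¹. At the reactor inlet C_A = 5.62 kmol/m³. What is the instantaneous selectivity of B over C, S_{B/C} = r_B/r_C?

S_{B/C} = r_B/r_C = (k₁·C_A^1.5)/(k₂·C_A) = (k₁/k₂)·C_A^0.5.
= (0.288×5.620^1.5) / (3.95×5.620) = 3.837/22.20 = 0.173.
Since the desired path is higher order in A, keeping C_A high (PFR or concentrated feed) favours B.

0.173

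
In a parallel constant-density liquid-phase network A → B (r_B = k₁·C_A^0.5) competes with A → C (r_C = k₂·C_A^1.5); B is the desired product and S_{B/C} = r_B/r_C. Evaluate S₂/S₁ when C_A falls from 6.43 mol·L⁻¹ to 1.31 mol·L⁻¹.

S_{B/C} = (k₁/k₂)·C_A⁻¹, so S₂/S₁ = (C_{A,2}/C_{A,1})⁻¹.
= 6.43/1.31 = 4.91.
Selectivity toward B rises as C_A falls — low-concentration operation is favoured.

4.91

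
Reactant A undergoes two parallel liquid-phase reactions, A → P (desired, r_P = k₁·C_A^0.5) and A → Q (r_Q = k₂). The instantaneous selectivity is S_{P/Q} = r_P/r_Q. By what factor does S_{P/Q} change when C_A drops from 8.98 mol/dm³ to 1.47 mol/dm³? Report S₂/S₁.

0.405

S_{P/Q} = (k₁/k₂)·C_A^0.5, so S₂/S₁ = (C_{A,2}/C_{A,1})^0.5.
= (1.47/8.98)^0.5 = (0.1637)^0.5 = 0.405.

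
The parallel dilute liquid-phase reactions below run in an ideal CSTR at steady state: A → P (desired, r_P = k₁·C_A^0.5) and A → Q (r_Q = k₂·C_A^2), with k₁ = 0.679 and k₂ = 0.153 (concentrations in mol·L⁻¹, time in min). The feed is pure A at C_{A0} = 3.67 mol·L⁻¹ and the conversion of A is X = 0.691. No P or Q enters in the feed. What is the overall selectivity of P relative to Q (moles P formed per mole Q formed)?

3.67

Exit C_A = C_{A0}(1−X) = 3.67×0.309 = 1.134 mol·L⁻¹.
Rates in a CSTR are evaluated at the outlet concentration: r_P = 0.679×1.134^0.5 = 0.7231, r_Q = 0.153×1.134^2 = 0.1968.
Overall selectivity = C_P/C_Q = r_Pτ/(r_Qτ) = r_P/r_Q = 3.67.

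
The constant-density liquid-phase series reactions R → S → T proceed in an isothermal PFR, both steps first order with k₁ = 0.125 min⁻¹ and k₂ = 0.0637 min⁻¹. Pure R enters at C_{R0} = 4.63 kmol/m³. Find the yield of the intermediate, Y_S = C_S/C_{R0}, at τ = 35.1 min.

Solving the coupled first-order balances gives C_S(τ) = [k₁/(k₂−k₁)]·C_{R0}·(e^(−k₁τ) − e^(−k₂τ)).
e^(−k₁τ) = e^(−0.125×35.1) = e^(−4.388) = 0.01243; e^(−k₂τ) = e^(−2.236) = 0.1069.
C_S = 0.125×4.63/(0.0637−0.125) × (0.01243−0.1069) = (-9.441)×(-0.09447) = 0.8919 kmol/m³.
Y_S = C_S/C_{R0} = 0.8919/4.63 = 0.193.

0.193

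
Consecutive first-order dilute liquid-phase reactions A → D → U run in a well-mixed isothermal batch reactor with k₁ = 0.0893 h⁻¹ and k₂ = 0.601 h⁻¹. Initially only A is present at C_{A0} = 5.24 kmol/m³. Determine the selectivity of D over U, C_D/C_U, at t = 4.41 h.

0.479

For first-order series with pure A initially, C_D(t) = k₁C_{A0}/(k₂−k₁)·(e^(−k₁t) − e^(−k₂t)).
e^(−k₁t) = e^(−0.0893×4.41) = e^(−0.3938) = 0.6745; e^(−k₂t) = e^(−2.650) = 0.07062.
C_D = 0.0893×5.24/(0.601−0.0893) × (0.6745−0.07062) = 0.9145×0.6039 = 0.5522 kmol/m³.
C_A = C_{A0}e^(−k₁t) = 3.534 kmol/m³, so C_U = C_{A0}−C_A−C_D = 1.154 kmol/m³; C_D/C_U = 0.479.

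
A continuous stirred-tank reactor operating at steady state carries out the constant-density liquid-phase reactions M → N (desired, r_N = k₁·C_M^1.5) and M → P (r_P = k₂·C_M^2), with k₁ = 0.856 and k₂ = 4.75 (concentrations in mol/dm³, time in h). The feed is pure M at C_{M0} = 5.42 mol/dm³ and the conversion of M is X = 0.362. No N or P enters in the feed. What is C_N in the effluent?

Exit C_M = C_{M0}(1−X) = 5.42×0.638 = 3.458 mol/dm³.
A CSTR operates uniformly at the exit composition, giving r_N = 5.504 and r_P = 56.80 (each k·C_M^n at C_M = 3.458).
Fraction of consumed M going to N: r_N/(r_N+r_P) = 0.08835.
C_N = 0.08835·C_{M0}·X = 0.08835×5.42×0.362 = 0.173 mol/dm³.

0.173 mol/dm³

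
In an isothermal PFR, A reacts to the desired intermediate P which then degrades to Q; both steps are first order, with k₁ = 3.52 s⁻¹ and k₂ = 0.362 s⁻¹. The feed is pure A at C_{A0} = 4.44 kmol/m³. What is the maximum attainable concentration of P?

For a first-order series the maximum intermediate yield is C_{P,max}/C_{A0} = (k₁/k₂)^[k₂/(k₂−k₁)].
= (3.52/0.362)^(0.362/(0.362−3.52)) = (9.724)^(-0.1146) = 0.7705.
C_{P,max} = 0.7705×4.44 = 3.42 kmol/m³.

3.42 kmol/m³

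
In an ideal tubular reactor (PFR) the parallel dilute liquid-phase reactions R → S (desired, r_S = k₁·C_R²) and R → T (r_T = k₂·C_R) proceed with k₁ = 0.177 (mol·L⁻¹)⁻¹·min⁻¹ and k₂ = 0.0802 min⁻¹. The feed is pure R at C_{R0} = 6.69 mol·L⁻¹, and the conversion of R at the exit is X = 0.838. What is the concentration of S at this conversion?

4.91 mol·L⁻¹

C_R = C_{R0}(1−X) = 1.084 mol·L⁻¹.
Along a PFR/batch, dC_T/dC_R = −r_T/(r_S+r_T) = −k₂/(k₂+k₁·C_R).
Integrating from C_{R0} to C_R: C_T = (0.0802/0.177)·ln[(0.0802+0.177·6.69)/(0.0802+0.177·1.08)] = 0.4531·ln(1.264/0.2720) = 0.6961 mol·L⁻¹.
Then C_S = (C_{R0}−C_R) − C_T = 5.606 − 0.6961 = 4.910 mol·L⁻¹.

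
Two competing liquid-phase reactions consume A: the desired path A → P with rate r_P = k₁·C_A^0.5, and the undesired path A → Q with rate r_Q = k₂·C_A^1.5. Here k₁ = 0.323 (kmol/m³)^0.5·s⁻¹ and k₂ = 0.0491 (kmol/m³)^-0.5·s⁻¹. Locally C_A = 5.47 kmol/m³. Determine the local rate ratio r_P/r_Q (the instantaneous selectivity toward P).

S_{P/Q} = r_P/r_Q = (k₁·C_A^0.5)/(k₂·C_A^1.5) = (k₁/k₂)·C_A⁻¹.
= (0.323×5.470^0.5) / (0.0491×5.470^1.5) = 0.7554/0.6281 = 1.20.
The undesired path is higher order in A, so low C_A (CSTR or dilute feed) favours P.

1.20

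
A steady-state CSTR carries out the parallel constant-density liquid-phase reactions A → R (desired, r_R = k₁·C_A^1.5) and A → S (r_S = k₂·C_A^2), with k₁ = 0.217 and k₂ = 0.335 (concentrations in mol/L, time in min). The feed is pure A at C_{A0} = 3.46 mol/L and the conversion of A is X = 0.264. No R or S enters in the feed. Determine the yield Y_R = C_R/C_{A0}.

0.0762

Exit C_A = C_{A0}(1−X) = 3.46×0.736 = 2.547 mol/L.
In a CSTR the entire volume is at exit conditions, so r_R = 0.217×2.547^1.5 = 0.8818 and r_S = 0.335×2.547^2 = 2.172.
Fraction of consumed A going to R: r_R/(r_R+r_S) = 0.2887.
C_R = 0.2887·C_{A0}·X = 0.2887×3.46×0.264 = 0.264 mol/L; Y_R = C_R/C_{A0} = 0.0762.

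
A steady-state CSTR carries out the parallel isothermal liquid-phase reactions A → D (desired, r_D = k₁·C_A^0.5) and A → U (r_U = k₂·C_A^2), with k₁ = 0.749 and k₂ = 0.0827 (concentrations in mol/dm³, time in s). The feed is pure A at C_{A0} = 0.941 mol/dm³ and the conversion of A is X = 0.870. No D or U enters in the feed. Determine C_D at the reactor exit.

0.815 mol/dm³

Exit C_A = C_{A0}(1−X) = 0.941×0.130 = 0.1223 mol/dm³.
In a CSTR the entire volume is at exit conditions, so r_D = 0.749×0.1223^0.5 = 0.2620 and r_U = 0.0827×0.1223^2 = 0.001238.
Fraction of consumed A going to D: r_D/(r_D+r_U) = 0.9953.
C_D = 0.9953·C_{A0}·X = 0.9953×0.941×0.870 = 0.815 mol/dm³.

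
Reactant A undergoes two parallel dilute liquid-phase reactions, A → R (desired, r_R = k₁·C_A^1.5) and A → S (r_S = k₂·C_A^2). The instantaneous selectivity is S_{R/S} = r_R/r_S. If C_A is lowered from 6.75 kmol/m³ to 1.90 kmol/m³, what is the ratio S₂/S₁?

1.88

S_{R/S} = (k₁/k₂)·C_A^-0.5, so S₂/S₁ = (C_{A,2}/C_{A,1})^-0.5.
= (1.90/6.75)^(-0.5) = (0.2815)^(-0.5) = 1.88.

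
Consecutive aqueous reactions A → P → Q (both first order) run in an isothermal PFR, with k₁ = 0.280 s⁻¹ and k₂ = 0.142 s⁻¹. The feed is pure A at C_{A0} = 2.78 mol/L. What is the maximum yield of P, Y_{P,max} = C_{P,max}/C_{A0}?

Evaluating C_P at τ_opt = ln(k₂/k₁)/(k₂−k₁) gives C_{P,max}/C_{A0} = (k₁/k₂)^[k₂/(k₂−k₁)].
= (0.280/0.142)^(0.142/(0.142−0.280)) = (1.972)^(-1.029) = 0.4973.

0.497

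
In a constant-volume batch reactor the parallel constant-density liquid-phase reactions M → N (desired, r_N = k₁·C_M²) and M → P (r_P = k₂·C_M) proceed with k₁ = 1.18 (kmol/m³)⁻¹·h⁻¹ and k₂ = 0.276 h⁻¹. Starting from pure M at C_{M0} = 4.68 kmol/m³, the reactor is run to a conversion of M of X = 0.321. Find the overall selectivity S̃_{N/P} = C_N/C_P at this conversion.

C_M = C_{M0}(1−X) = 3.178 kmol/m³.
Along a PFR/batch, dC_P/dC_M = −r_P/(r_N+r_P) = −k₂/(k₂+k₁·C_M).
Integrating from C_{M0} to C_M: C_P = (0.276/1.18)·ln[(0.276+1.18·4.68)/(0.276+1.18·3.18)] = 0.2339·ln(5.798/4.026) = 0.08535 kmol/m³.
Then C_N = (C_{M0}−C_M) − C_P = 1.502 − 0.08535 = 1.417 kmol/m³.
S̃_{N/P} = C_N/C_P = 1.417/0.08535 = 16.6.

16.6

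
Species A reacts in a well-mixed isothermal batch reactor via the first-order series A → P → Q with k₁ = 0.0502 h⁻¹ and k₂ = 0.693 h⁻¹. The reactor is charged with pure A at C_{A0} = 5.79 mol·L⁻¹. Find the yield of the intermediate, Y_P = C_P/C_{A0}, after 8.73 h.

The intermediate concentration in a first-order A→B→C sequence is C_P = k₁C_{A0}(e^(−k₁t) − e^(−k₂t))/(k₂−k₁).
e^(−k₁t) = e^(−0.0502×8.73) = e^(−0.4382) = 0.6452; e^(−k₂t) = e^(−6.050) = 0.002358.
C_P = 0.0502×5.79/(0.693−0.0502) × (0.6452−0.002358) = 0.4522×0.6428 = 0.2907 mol·L⁻¹.
Y_P = C_P/C_{A0} = 0.2907/5.79 = 0.0502.

0.0502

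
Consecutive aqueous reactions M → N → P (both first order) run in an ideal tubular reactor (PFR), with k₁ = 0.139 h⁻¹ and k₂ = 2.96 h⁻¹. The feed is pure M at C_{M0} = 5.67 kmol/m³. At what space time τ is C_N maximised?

1.08 h

For first-order series the maximum of C_N occurs at τ_opt = ln(k₂/k₁)/(k₂−k₁).
= ln(2.96/0.139)/(2.96−0.139) = ln(21.29)/2.821 = 3.058/2.821 = 1.08 h.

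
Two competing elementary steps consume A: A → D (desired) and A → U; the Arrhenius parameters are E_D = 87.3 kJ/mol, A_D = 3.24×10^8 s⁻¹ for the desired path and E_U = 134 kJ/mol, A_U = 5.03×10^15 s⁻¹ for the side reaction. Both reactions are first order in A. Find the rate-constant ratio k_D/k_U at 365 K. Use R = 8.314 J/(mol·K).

Since both paths have the same order in A, the concentration cancels and S_{D/U} = k_D/k_U = (A_D/A_U)·exp[(E_U−E_D)/(RT)].
(E_U−E_D)/(RT) = (134−87.3)×10³/(8.314×365) = 46700/3035 = 15.39.
k_D/k_U = (3.24×10^8/5.03×10^15)·exp(15.39) = 6.441×10^-8 × 4.824×10^6 = 0.311.
Since E_D < E_U, lowering the temperature improves selectivity toward D.

0.311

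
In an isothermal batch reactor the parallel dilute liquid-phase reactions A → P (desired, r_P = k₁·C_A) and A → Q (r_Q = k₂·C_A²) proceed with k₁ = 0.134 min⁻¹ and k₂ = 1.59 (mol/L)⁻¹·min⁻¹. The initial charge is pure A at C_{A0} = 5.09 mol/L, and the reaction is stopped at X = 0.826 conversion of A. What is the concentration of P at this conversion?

C_A = C_{A0}(1−X) = 0.8857 mol/L.
Along a PFR/batch, dC_P/dC_A = −r_P/(r_P+r_Q) = −k₁/(k₁+k₂·C_A).
Integrating from C_{A0} to C_A: C_P = (0.134/1.59)·ln[(0.134+1.59·5.09)/(0.134+1.59·0.886)] = 0.08428·ln(8.227/1.542) = 0.1411 mol/L.

0.141 mol/L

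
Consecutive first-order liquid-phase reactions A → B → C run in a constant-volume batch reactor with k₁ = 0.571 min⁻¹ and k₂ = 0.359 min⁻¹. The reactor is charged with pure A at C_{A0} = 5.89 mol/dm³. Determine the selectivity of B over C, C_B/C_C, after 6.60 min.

0.241

Solving the coupled first-order balances gives C_B(t) = [k₁/(k₂−k₁)]·C_{A0}·(e^(−k₁t) − e^(−k₂t)).
e^(−k₁t) = e^(−0.571×6.60) = e^(−3.769) = 0.02308; e^(−k₂t) = e^(−2.369) = 0.09354.
C_B = 0.571×5.89/(0.359−0.571) × (0.02308−0.09354) = (-15.86)×(-0.07045) = 1.118 mol/dm³.
C_A = C_{A0}e^(−k₁t) = 0.1360 mol/dm³, so C_C = C_{A0}−C_A−C_B = 4.636 mol/dm³; C_B/C_C = 0.241.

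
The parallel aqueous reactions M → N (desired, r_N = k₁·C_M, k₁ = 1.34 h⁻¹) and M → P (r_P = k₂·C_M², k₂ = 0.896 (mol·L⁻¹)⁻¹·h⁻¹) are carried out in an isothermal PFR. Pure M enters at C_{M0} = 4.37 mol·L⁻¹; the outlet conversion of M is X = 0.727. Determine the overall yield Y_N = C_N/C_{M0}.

0.267

C_M = C_{M0}(1−X) = 1.193 mol·L⁻¹.
Along a PFR/batch, dC_N/dC_M = −r_N/(r_N+r_P) = −k₁/(k₁+k₂·C_M).
Integrating from C_{M0} to C_M: C_N = (1.34/0.896)·ln[(1.34+0.896·4.37)/(1.34+0.896·1.19)] = 1.496·ln(5.256/2.409) = 1.167 mol·L⁻¹.
Y_N = C_N/C_{M0} = 1.167/4.37 = 0.267.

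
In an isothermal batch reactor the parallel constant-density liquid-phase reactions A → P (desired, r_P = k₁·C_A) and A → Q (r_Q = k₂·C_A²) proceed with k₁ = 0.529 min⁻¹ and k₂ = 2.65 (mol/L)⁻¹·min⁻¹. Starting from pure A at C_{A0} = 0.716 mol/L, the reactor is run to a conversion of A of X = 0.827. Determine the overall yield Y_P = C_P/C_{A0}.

C_A = C_{A0}(1−X) = 0.1239 mol/L.
Along a PFR/batch, dC_P/dC_A = −r_P/(r_P+r_Q) = −k₁/(k₁+k₂·C_A).
Integrating from C_{A0} to C_A: C_P = (0.529/2.65)·ln[(0.529+2.65·0.716)/(0.529+2.65·0.124)] = 0.1996·ln(2.426/0.8573) = 0.2077 mol/L.
Y_P = C_P/C_{A0} = 0.2077/0.716 = 0.290.

0.290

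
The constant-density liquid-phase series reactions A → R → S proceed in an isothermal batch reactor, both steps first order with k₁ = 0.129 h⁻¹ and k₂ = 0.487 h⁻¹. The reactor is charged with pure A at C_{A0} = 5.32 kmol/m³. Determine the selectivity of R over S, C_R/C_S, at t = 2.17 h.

1.52

The intermediate concentration in a first-order A→B→C sequence is C_R = k₁C_{A0}(e^(−k₁t) − e^(−k₂t))/(k₂−k₁).
e^(−k₁t) = e^(−0.129×2.17) = e^(−0.2799) = 0.7558; e^(−k₂t) = e^(−1.057) = 0.3476.
C_R = 0.129×5.32/(0.487−0.129) × (0.7558−0.3476) = 1.917×0.4083 = 0.7826 kmol/m³.
C_A = C_{A0}e^(−k₁t) = 4.021 kmol/m³, so C_S = C_{A0}−C_A−C_R = 0.5163 kmol/m³; C_R/C_S = 1.52.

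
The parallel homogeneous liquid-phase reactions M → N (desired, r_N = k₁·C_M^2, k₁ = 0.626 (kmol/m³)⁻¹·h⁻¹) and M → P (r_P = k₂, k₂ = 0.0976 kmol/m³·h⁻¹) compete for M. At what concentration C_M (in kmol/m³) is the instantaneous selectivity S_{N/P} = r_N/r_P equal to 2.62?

0.639 kmol/m³

S_{N/P} = (k₁/k₂)·C_M^2 ⇒ C_M = (S·k₂/k₁)^(0.5).
= (2.62×0.0976/0.626)^(0.5) = (0.4085)^(0.5) = 0.639 kmol/m³.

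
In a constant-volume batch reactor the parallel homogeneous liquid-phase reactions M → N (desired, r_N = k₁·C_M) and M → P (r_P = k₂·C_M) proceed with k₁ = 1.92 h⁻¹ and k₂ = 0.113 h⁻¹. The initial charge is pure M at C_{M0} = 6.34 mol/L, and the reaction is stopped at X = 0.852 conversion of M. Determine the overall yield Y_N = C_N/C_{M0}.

C_M = C_{M0}(1−X) = 0.9383 mol/L.
Both paths are first order in M, so the instantaneous fraction to N is constant: dC_N/d(−C_M) = k₁/(k₁+k₂) = 0.9444.
C_N = 0.9444·(C_{M0}−C_M) = 0.9444×5.402 = 5.10 mol/L.
Y_N = C_N/C_{M0} = 5.101/6.34 = 0.805.

0.805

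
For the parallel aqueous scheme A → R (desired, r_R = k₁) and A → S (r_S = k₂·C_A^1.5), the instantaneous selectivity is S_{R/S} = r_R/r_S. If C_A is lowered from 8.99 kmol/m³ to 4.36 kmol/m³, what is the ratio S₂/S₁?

2.96

S_{R/S} = (k₁/k₂)·C_A^-1.5, so S₂/S₁ = (C_{A,2}/C_{A,1})^-1.5.
= (4.36/8.99)^(-1.5) = (0.4850)^(-1.5) = 2.96.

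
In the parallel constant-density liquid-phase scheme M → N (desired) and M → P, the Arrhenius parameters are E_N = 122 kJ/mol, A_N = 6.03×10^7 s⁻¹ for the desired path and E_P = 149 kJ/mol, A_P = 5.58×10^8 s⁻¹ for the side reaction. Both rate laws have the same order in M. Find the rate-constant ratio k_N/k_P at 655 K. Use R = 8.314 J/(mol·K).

Since both paths have the same order in M, the concentration cancels and S_{N/P} = k_N/k_P = (A_N/A_P)·exp[(E_P−E_N)/(RT)].
(E_P−E_N)/(RT) = (149−122)×10³/(8.314×655) = 27000/5446 = 4.958.
k_N/k_P = (6.03×10^7/5.58×10^8)·exp(4.958) = 0.1081 × 142.3 = 15.4.

15.4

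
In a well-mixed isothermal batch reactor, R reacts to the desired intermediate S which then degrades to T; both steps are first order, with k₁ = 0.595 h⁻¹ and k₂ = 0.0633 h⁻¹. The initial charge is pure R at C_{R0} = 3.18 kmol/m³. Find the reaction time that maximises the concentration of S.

For first-order series the maximum of C_S occurs at t_opt = ln(k₂/k₁)/(k₂−k₁).
= ln(0.0633/0.595)/(0.0633−0.595) = ln(0.1064)/-0.5317 = -2.241/-0.5317 = 4.21 h.

4.21 h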